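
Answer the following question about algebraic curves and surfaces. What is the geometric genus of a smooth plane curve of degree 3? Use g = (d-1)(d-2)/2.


Using the genus formula for smooth plane curves:
g = (d-1)(d-2)/2
g = (3-1)(3-2)/2
g = 2*1/2
g = 2/2 = 1

1


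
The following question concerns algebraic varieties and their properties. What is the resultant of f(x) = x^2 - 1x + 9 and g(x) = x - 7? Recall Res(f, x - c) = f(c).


For Res(f, x - c), we evaluate f at x = c.
f(7) = 7^2 - 1*7 + 9
= 49 - 7 + 9
= 42 + 9 = 51
Res(f, g) = 51

51


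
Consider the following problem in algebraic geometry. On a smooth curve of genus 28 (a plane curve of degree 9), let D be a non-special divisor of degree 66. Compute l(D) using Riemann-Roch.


First, compute the genus of a smooth plane curve of degree 9:
g = (d-1)(d-2)/2 = (9-1)(9-2)/2 = 28
For a non-special divisor D (i.e., h^1(D) = 0), Riemann-Roch gives:
l(D) = deg(D) - g + 1
Since deg(D) = 66 >= 2g - 1 = 55, D is non-special.
l(D) = 66 - 28 + 1 = 39

39


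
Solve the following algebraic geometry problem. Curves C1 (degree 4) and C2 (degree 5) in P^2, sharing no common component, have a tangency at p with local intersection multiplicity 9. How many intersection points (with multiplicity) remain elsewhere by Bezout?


By Bezout's theorem, the total intersection number is d1 * d2.
Total = 4 * 5 = 20
Intersection multiplicity at p = 9
Remaining intersections = 20 - 9 = 11

11


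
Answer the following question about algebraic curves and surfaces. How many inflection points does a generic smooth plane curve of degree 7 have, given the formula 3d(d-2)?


For a general smooth plane curve C of degree d, the inflection points are
the intersection of C with its Hessian curve, which has degree 3(d-2).
By Bezout, the total intersection number is d * 3(d-2) = 7 * 15 = 105.
For a general curve every flex is ordinary, so each contributes
multiplicity 1 to C·Hess(C), and the number of distinct inflection
points is 3d(d-2).
Inflection points = 3*7*(7-2) = 3*7*5 = 105

105


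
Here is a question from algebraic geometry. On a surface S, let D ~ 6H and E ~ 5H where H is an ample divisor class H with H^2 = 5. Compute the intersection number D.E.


Using bilinearity of the intersection pairing on a surface S:
(aH).(bH) = ab * (H.H)
We have H^2 = 5.
D.E = (6H).(5H) = 6*5*5
= 30*5
= 150

150


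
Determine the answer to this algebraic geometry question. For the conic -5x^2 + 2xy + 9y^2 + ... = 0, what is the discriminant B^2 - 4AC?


The discriminant of a conic Ax^2 + Bxy + Cy^2 + ... = 0 is B^2 - 4AC.
B^2 = 2^2 = 4
4AC = 4*(-5)*9 = -180
Discriminant = 4 + 180 = 184

184


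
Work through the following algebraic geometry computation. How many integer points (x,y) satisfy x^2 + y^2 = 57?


Systematically check integer values of x where x^2 <= 57.
For each valid x, check if 57 - x^2 is a perfect square.
Total integer solutions found: 0

0


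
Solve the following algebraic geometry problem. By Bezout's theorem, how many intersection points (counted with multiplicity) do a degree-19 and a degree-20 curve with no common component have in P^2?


Bezout's theorem states the intersection count equals the product of degrees.
Intersection count = 19 * 20 = 380

380


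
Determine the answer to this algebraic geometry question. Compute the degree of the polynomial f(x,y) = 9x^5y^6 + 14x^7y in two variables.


Examine each term for its total degree (sum of exponents).
  Term '9x^5y^6' has total degree 5+6 = 11.
  Term '14x^7y' has total degree 7+1 = 8.
The maximum total degree among all terms is 11.

11


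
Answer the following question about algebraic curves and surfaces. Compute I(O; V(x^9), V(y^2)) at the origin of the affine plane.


The intersection multiplicity of V(x^a) and V(y^b) at the origin is:
I(O; V(x^9), V(y^2)) = dim_k(k[x,y]/(x^9, y^2))
A basis for k[x,y]/(x^9, y^2) is the set of monomials x^i * y^j
where 0 <= i < 9 and 0 <= j < 2.
The number of such monomials is 9 * 2 = 18

18


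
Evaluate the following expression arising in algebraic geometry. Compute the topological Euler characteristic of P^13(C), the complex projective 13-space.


The complex projective space P^13 has one cell in each even real dimension 0, 2, ..., 26.
The cohomology groups are H^{2k}(P^13) = Z for k = 0,...,13, and 0 otherwise.
Euler characteristic = sum of Betti numbers = 1 per even-dimensional cohomology group.
chi(P^13) = 13 + 1 = 14

14


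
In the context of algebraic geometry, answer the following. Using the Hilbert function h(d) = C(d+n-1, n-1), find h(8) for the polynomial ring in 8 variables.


The Hilbert function for the polynomial ring in 8 variables is:
h(d) = C(d+n-1, n-1)
h(8) = C(8+8-1, 8-1) = C(15, 7)
= 15! / (7! * 8!)
= 6435

6435


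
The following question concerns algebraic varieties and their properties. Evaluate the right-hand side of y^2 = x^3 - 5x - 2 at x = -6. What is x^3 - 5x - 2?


Compute x^3 - 5x - 2 at x = -6:
x^3 = (-6)^3 = -216
(-5)*x = (-5)*(-6) = 30
Sum: -216 + 30 - 2 = -188

-188


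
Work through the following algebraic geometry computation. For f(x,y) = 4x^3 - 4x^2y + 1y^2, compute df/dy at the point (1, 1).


df/dy = (-4)*x^2 + 2*1*y^1
At (1,1): (-4)*1^2 + 2*1*1^1
= -4 + 2
= -2

-2


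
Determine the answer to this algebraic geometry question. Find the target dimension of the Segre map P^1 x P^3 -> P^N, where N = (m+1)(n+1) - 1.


The Segre embedding maps P^m x P^n into P^N via
all products of coordinates from each factor.
N = (m+1)(n+1) - 1
N = (1+1)(3+1) - 1
N = 2*4 - 1
N = 8 - 1 = 7

7


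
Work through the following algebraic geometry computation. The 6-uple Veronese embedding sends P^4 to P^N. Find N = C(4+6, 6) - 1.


The Veronese embedding v_d: P^n -> P^N maps each point to all
degree-d monomials in n+1 homogeneous coordinates.
N = C(n+d, d) - 1
N = C(4+6, 6) - 1
N = C(10, 6) - 1
C(10, 6) = 210
N = 210 - 1 = 209

209


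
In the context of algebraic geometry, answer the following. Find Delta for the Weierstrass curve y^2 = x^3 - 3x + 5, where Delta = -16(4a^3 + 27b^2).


Compute each component:
4a^3 = 4*(-3)^3 = 4*(-27) = -108
27b^2 = 27*5^2 = 27*25 = 675
4a^3 + 27b^2 = -108 + 675 = 567
Delta = -16*567 = -9072

-9072


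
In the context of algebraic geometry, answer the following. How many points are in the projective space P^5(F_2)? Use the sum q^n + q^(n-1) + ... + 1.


P^5(F_2) has (q^(n+1) - 1)/(q - 1) points.
= 2^5 + 2^4 + 2^3 + 2^2 + 2^1 + 2^0
= 32 + 16 + 8 + 4 + 2 + 1
= 63

63


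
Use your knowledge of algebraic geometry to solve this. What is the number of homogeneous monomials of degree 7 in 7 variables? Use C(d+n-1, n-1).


The number of degree-7 monomials in 7 variables is C(d+n-1, n-1).
= C(7+7-1, 7-1) = C(13, 6)
= 1716

1716


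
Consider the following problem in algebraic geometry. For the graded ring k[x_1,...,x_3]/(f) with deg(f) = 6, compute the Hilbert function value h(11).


For R = k[x_1,...,x_n]/(f) with f homogeneous of degree e:
The Hilbert series is (1 - t^e)/(1 - t)^n.
So h(d) = C(d+n-1, n-1) - C(d-e+n-1, n-1) for d >= e.
With n=3, e=6, d=11:
C(11+3-1, 3-1) = C(13, 2) = 78
C(11-6+3-1, 3-1) = C(7, 2) = 21
h(11) = 78 - 21 = 57

57


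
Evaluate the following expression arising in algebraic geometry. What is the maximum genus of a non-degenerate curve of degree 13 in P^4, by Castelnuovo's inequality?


Castelnuovo's bound: write d - 1 = m(r-1) + epsilon with 0 <= epsilon < r-1.
d - 1 = 13 - 1 = 12
r - 1 = 4 - 1 = 3
12 = 4*3 + 0, so m = 4, epsilon = 0
pi(d, r) = m(m-1)(r-1)/2 + m*epsilon
= 4*3*3/2 + 4*0
= 36/2 + 0
= 18 + 0 = 18

18


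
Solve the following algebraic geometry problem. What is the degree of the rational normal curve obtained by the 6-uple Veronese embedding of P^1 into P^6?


The rational normal curve in P^6 is the image of P^1 under the 6-uple Veronese.
A general hyperplane in P^6 pulls back to a degree-6 form on P^1, which has 6 zeros,
so the curve meets a general hyperplane in 6 points. Degree = 6.

6


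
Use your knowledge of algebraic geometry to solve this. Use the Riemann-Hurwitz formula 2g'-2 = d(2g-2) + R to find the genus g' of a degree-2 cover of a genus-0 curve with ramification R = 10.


Riemann-Hurwitz formula: 2g' - 2 = d(2g - 2) + R
Given: d = 2, g = 0, R = 10
2g' - 2 = 2*(2*0 - 2) + 10
2g' - 2 = 2*(-2) + 10
2g' - 2 = -4 + 10 = 6
2g' = 8
g' = 4

4


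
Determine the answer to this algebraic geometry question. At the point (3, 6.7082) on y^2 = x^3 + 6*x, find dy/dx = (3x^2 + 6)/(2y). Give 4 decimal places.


Using implicit differentiation of y^2 = x^3 + 6*x:
2y * dy/dx = 3x^2 + 6
dy/dx = (3x^2 + 6)/(2y)
Numerator: 3*3^2 + 6 = 33
Denominator: 2*6.7082 = 13.4164
dy/dx = 33/13.4164 = 2.4597

2.4597


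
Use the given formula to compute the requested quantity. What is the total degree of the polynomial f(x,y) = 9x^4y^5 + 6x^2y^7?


Examine each term for its total degree (sum of exponents).
  Term '9x^4y^5' has total degree 4+5 = 9.
  Term '6x^2y^7' has total degree 2+7 = 9.
The maximum total degree among all terms is 9.

9


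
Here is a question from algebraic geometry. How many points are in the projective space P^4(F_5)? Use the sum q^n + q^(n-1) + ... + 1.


P^4(F_5) has (q^(n+1) - 1)/(q - 1) points.
= 5^4 + 5^3 + 5^2 + 5^1 + 5^0
= 625 + 125 + 25 + 5 + 1
= 781

781


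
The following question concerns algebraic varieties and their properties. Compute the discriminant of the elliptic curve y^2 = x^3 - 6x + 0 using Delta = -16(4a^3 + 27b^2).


Compute each component:
4a^3 = 4*(-6)^3 = 4*(-216) = -864
27b^2 = 27*0^2 = 27*0 = 0
4a^3 + 27b^2 = -864 + 0 = -864
Delta = -16*(-864) = 13824

13824


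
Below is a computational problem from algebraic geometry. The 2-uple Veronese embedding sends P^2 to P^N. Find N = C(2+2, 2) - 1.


The Veronese embedding v_d: P^n -> P^N maps each point to all
degree-d monomials in n+1 homogeneous coordinates.
N = C(n+d, d) - 1
N = C(2+2, 2) - 1
N = C(4, 2) - 1
C(4, 2) = 6
N = 6 - 1 = 5

5


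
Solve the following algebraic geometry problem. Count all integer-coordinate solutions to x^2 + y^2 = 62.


Systematically check integer values of x where x^2 <= 62.
For each valid x, check if 62 - x^2 is a perfect square.
Total integer solutions found: 0

0


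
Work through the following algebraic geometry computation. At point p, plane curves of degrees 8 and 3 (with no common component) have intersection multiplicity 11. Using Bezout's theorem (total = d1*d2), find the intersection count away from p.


By Bezout's theorem, the total intersection number is d1 * d2.
Total = 8 * 3 = 24
Intersection multiplicity at p = 11
Remaining intersections = 24 - 11 = 13

13


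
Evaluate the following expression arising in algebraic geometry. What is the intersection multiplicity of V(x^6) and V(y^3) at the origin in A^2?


The intersection multiplicity of V(x^a) and V(y^b) at the origin is:
I(O; V(x^6), V(y^3)) = dim_k(k[x,y]/(x^6, y^3))
A basis for k[x,y]/(x^6, y^3) is the set of monomials x^i * y^j
where 0 <= i < 6 and 0 <= j < 3.
The number of such monomials is 6 * 3 = 18

18


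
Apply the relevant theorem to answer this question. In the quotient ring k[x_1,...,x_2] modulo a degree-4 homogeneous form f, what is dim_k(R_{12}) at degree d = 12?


For R = k[x_1,...,x_n]/(f) with f homogeneous of degree e:
The Hilbert series is (1 - t^e)/(1 - t)^n.
So h(d) = C(d+n-1, n-1) - C(d-e+n-1, n-1) for d >= e.
With n=2, e=4, d=12:
C(12+2-1, 2-1) = C(13, 1) = 13
C(12-4+2-1, 2-1) = C(9, 1) = 9
h(12) = 13 - 9 = 4

4


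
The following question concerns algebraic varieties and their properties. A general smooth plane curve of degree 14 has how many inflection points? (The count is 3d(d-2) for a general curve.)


For a general smooth plane curve C of degree d, the inflection points are
the intersection of C with its Hessian curve, which has degree 3(d-2).
By Bezout, the total intersection number is d * 3(d-2) = 14 * 36 = 504.
For a general curve every flex is ordinary, so each contributes
multiplicity 1 to C·Hess(C), and the number of distinct inflection
points is 3d(d-2).
Inflection points = 3*14*(14-2) = 3*14*12 = 504

504


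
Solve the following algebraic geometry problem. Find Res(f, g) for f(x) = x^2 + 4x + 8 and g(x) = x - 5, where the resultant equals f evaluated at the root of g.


For Res(f, x - c), we evaluate f at x = c.
f(5) = 5^2 + 4*5 + 8
= 25 + 20 + 8
= 45 + 8 = 53
Res(f, g) = 53

53


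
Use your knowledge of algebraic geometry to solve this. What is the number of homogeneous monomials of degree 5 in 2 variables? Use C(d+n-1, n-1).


The number of degree-5 monomials in 2 variables is C(d+n-1, n-1).
= C(5+2-1, 2-1) = C(6, 1)
= 6

6


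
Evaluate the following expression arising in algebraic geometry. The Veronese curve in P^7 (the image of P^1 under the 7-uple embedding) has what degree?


The rational normal curve in P^7 is the image of P^1 under the 7-uple Veronese.
A general hyperplane in P^7 pulls back to a degree-7 form on P^1, which has 7 zeros,
so the curve meets a general hyperplane in 7 points. Degree = 7.

7


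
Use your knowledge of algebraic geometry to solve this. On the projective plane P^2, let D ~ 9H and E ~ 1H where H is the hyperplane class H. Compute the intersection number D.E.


Using bilinearity of the intersection pairing on the projective plane P^2:
(aH).(bH) = ab * (H.H)
We have H^2 = 1 (Bezout).
D.E = (9H).(1H) = 9*1*1
= 9*1
= 9

9


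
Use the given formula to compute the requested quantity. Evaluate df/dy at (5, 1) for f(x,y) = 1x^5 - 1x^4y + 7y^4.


df/dy = (-1)*x^4 + 4*7*y^3
At (5,1): (-1)*5^4 + 4*7*1^3
= -625 + 28
= -597

-597


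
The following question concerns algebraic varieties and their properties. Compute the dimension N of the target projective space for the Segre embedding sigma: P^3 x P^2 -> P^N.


The Segre embedding maps P^m x P^n into P^N via
all products of coordinates from each factor.
N = (m+1)(n+1) - 1
N = (3+1)(2+1) - 1
N = 4*3 - 1
N = 12 - 1 = 11

11


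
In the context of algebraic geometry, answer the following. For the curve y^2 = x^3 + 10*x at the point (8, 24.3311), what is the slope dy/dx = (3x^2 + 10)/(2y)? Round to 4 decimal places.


Using implicit differentiation of y^2 = x^3 + 10*x:
2y * dy/dx = 3x^2 + 10
dy/dx = (3x^2 + 10)/(2y)
Numerator: 3*8^2 + 10 = 202
Denominator: 2*24.3311 = 48.6622
dy/dx = 202/48.6622 = 4.1511

4.1511


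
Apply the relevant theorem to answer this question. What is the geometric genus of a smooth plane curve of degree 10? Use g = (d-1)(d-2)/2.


Using the genus formula for smooth plane curves:
g = (d-1)(d-2)/2
g = (10-1)(10-2)/2
g = 9*8/2
g = 72/2 = 36

36


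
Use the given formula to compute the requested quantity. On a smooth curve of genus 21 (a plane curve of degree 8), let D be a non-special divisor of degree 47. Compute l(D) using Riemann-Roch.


First, compute the genus of a smooth plane curve of degree 8:
g = (d-1)(d-2)/2 = (8-1)(8-2)/2 = 21
For a non-special divisor D (i.e., h^1(D) = 0), Riemann-Roch gives:
l(D) = deg(D) - g + 1
Since deg(D) = 47 >= 2g - 1 = 41, D is non-special.
l(D) = 47 - 21 + 1 = 27

27


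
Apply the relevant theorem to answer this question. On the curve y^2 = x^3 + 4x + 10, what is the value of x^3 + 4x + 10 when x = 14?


Compute x^3 + 4x + 10 at x = 14:
x^3 = 14^3 = 2744
4*x = 4*14 = 56
Sum: 2744 + 56 + 10 = 2810

2810


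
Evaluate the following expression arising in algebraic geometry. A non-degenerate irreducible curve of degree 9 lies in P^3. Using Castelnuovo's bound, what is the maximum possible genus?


Castelnuovo's bound: write d - 1 = m(r-1) + epsilon with 0 <= epsilon < r-1.
d - 1 = 9 - 1 = 8
r - 1 = 3 - 1 = 2
8 = 4*2 + 0, so m = 4, epsilon = 0
pi(d, r) = m(m-1)(r-1)/2 + m*epsilon
= 4*3*2/2 + 4*0
= 24/2 + 0
= 12 + 0 = 12

12


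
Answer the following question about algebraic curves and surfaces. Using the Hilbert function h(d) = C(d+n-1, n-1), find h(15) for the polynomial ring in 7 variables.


The Hilbert function for the polynomial ring in 7 variables is:
h(d) = C(d+n-1, n-1)
h(15) = C(15+7-1, 7-1) = C(21, 6)
= 21! / (6! * 15!)
= 54264

54264


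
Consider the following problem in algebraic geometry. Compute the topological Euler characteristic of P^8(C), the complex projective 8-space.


The complex projective space P^8 has one cell in each even real dimension 0, 2, ..., 16.
The cohomology groups are H^{2k}(P^8) = Z for k = 0,...,8, and 0 otherwise.
Euler characteristic = sum of Betti numbers = 1 per even-dimensional cohomology group.
chi(P^8) = 8 + 1 = 9

9


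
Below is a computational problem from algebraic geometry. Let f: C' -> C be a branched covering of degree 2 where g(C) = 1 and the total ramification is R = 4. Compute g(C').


Riemann-Hurwitz formula: 2g' - 2 = d(2g - 2) + R
Given: d = 2, g = 1, R = 4
2g' - 2 = 2*(2*1 - 2) + 4
2g' - 2 = 2*0 + 4
2g' - 2 = 0 + 4 = 4
2g' = 6
g' = 3

3


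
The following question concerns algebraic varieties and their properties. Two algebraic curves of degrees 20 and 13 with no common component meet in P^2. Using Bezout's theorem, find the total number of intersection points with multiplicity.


Bezout's theorem states the intersection count equals the product of degrees.
Intersection count = 20 * 13 = 260

260


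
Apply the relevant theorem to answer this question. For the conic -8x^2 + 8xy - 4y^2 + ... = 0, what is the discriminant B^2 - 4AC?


The discriminant of a conic Ax^2 + Bxy + Cy^2 + ... = 0 is B^2 - 4AC.
B^2 = 8^2 = 64
4AC = 4*(-8)*(-4) = 128
Discriminant = 64 - 128 = -64

-64


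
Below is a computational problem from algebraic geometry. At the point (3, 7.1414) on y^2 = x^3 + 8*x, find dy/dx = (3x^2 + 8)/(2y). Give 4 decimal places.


Using implicit differentiation of y^2 = x^3 + 8*x:
2y * dy/dx = 3x^2 + 8
dy/dx = (3x^2 + 8)/(2y)
Numerator: 3*3^2 + 8 = 35
Denominator: 2*7.1414 = 14.2828
dy/dx = 35/14.2828 = 2.4505

2.4505


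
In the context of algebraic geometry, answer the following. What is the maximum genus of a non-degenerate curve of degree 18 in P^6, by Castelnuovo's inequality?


Castelnuovo's bound: write d - 1 = m(r-1) + epsilon with 0 <= epsilon < r-1.
d - 1 = 18 - 1 = 17
r - 1 = 6 - 1 = 5
17 = 3*5 + 2, so m = 3, epsilon = 2
pi(d, r) = m(m-1)(r-1)/2 + m*epsilon
= 3*2*5/2 + 3*2
= 30/2 + 6
= 15 + 6 = 21

21


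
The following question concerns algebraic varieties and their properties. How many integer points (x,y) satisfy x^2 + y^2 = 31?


Systematically check integer values of x where x^2 <= 31.
For each valid x, check if 31 - x^2 is a perfect square.
Total integer solutions found: 0

0


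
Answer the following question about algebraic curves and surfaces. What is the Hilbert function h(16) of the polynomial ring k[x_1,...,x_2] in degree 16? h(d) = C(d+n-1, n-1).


The Hilbert function for the polynomial ring in 2 variables is:
h(d) = C(d+n-1, n-1)
h(16) = C(16+2-1, 2-1) = C(17, 1)
= 17! / (1! * 16!)
= 17

17


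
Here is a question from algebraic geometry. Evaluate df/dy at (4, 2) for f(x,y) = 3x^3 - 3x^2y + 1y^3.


df/dy = (-3)*x^2 + 3*1*y^2
At (4,2): (-3)*4^2 + 3*1*2^2
= -48 + 12
= -36

-36


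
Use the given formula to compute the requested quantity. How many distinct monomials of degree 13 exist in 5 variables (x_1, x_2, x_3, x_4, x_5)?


The number of degree-13 monomials in 5 variables is C(d+n-1, n-1).
= C(13+5-1, 5-1) = C(17, 4)
= 2380

2380


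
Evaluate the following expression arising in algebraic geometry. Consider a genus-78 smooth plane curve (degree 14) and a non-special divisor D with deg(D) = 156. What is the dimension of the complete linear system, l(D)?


First, compute the genus of a smooth plane curve of degree 14:
g = (d-1)(d-2)/2 = (14-1)(14-2)/2 = 78
For a non-special divisor D (i.e., h^1(D) = 0), Riemann-Roch gives:
l(D) = deg(D) - g + 1
Since deg(D) = 156 >= 2g - 1 = 155, D is non-special.
l(D) = 156 - 78 + 1 = 79

79


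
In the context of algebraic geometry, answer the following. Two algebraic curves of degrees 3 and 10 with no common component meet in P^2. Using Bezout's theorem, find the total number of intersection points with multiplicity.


Bezout's theorem states the intersection count equals the product of degrees.
Intersection count = 3 * 10 = 30

30


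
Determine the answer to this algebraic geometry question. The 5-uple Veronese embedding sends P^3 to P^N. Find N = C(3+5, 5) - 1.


The Veronese embedding v_d: P^n -> P^N maps each point to all
degree-d monomials in n+1 homogeneous coordinates.
N = C(n+d, d) - 1
N = C(3+5, 5) - 1
N = C(8, 5) - 1
C(8, 5) = 56
N = 56 - 1 = 55

55


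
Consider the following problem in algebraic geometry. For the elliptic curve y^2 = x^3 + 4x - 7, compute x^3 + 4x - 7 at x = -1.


Compute x^3 + 4x - 7 at x = -1:
x^3 = (-1)^3 = -1
4*x = 4*(-1) = -4
Sum: -1 - 4 - 7 = -12

-12


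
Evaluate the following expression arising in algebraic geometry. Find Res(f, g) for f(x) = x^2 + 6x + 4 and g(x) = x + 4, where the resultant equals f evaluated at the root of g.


For Res(f, x - c), we evaluate f at x = c.
f(-4) = (-4)^2 + 6*(-4) + 4
= 16 - 24 + 4
= -8 + 4 = -4
Res(f, g) = -4

-4


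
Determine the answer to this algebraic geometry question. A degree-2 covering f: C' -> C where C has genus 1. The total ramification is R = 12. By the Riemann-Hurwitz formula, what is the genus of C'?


Riemann-Hurwitz formula: 2g' - 2 = d(2g - 2) + R
Given: d = 2, g = 1, R = 12
2g' - 2 = 2*(2*1 - 2) + 12
2g' - 2 = 2*0 + 12
2g' - 2 = 0 + 12 = 12
2g' = 14
g' = 7

7


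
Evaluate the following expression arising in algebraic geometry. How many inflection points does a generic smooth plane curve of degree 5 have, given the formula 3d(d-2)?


For a general smooth plane curve C of degree d, the inflection points are
the intersection of C with its Hessian curve, which has degree 3(d-2).
By Bezout, the total intersection number is d * 3(d-2) = 5 * 9 = 45.
For a general curve every flex is ordinary, so each contributes
multiplicity 1 to C·Hess(C), and the number of distinct inflection
points is 3d(d-2).
Inflection points = 3*5*(5-2) = 3*5*3 = 45

45


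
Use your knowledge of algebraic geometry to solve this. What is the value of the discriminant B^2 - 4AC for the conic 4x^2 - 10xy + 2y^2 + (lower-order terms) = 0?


The discriminant of a conic Ax^2 + Bxy + Cy^2 + ... = 0 is B^2 - 4AC.
B^2 = (-10)^2 = 100
4AC = 4*4*2 = 32
Discriminant = 100 - 32 = 68

68


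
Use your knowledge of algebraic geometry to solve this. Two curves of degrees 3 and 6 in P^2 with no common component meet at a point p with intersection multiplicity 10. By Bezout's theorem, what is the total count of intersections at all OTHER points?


By Bezout's theorem, the total intersection number is d1 * d2.
Total = 3 * 6 = 18
Intersection multiplicity at p = 10
Remaining intersections = 18 - 10 = 8

8


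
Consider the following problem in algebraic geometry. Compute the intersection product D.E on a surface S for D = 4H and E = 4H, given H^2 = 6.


Using bilinearity of the intersection pairing on a surface S:
(aH).(bH) = ab * (H.H)
We have H^2 = 6.
D.E = (4H).(4H) = 4*4*6
= 16*6
= 96

96


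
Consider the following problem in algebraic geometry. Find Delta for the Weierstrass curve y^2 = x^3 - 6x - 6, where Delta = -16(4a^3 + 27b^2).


Compute each component:
4a^3 = 4*(-6)^3 = 4*(-216) = -864
27b^2 = 27*(-6)^2 = 27*36 = 972
4a^3 + 27b^2 = -864 + 972 = 108
Delta = -16*108 = -1728

-1728


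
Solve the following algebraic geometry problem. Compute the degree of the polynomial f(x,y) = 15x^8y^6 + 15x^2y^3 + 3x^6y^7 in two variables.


Examine each term for its total degree (sum of exponents).
  Term '15x^8y^6' has total degree 8+6 = 14.
  Term '15x^2y^3' has total degree 2+3 = 5.
  Term '3x^6y^7' has total degree 6+7 = 13.
The maximum total degree among all terms is 14.

14


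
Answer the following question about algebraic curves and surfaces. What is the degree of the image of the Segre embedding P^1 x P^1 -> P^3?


The degree of the Segre variety P^1 x P^1 is C(m+n, m).
= C(2, 1)
= 2

2


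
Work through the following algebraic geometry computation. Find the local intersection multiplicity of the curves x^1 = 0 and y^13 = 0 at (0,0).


The intersection multiplicity of V(x^a) and V(y^b) at the origin is:
I(O; V(x^1), V(y^13)) = dim_k(k[x,y]/(x^1, y^13))
A basis for k[x,y]/(x^1, y^13) is the set of monomials x^i * y^j
where 0 <= i < 1 and 0 <= j < 13.
The number of such monomials is 1 * 13 = 13

13


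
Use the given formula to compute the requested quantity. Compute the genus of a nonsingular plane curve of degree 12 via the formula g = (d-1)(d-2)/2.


Using the genus formula for smooth plane curves:
g = (d-1)(d-2)/2
g = (12-1)(12-2)/2
g = 11*10/2
g = 110/2 = 55

55


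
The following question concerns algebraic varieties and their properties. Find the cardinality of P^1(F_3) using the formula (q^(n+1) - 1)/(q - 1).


P^1(F_3) has (q^(n+1) - 1)/(q - 1) points.
= 3^1 + 3^0
= 3 + 1
= 4

4


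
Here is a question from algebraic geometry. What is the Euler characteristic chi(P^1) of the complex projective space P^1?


The complex projective space P^1 has one cell in each even real dimension 0, 2, ..., 2.
The cohomology groups are H^{2k}(P^1) = Z for k = 0,...,1, and 0 otherwise.
Euler characteristic = sum of Betti numbers = 1 per even-dimensional cohomology group.
chi(P^1) = 1 + 1 = 2

2


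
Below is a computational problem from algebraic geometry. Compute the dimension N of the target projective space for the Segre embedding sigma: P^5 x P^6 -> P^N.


The Segre embedding maps P^m x P^n into P^N via
all products of coordinates from each factor.
N = (m+1)(n+1) - 1
N = (5+1)(6+1) - 1
N = 6*7 - 1
N = 42 - 1 = 41

41


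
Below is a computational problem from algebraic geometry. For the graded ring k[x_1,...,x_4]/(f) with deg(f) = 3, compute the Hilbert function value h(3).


For R = k[x_1,...,x_n]/(f) with f homogeneous of degree e:
The Hilbert series is (1 - t^e)/(1 - t)^n.
So h(d) = C(d+n-1, n-1) - C(d-e+n-1, n-1) for d >= e.
With n=4, e=3, d=3:
C(3+4-1, 4-1) = C(6, 3) = 20
C(3-3+4-1, 4-1) = C(3, 3) = 1
h(3) = 20 - 1 = 19

19


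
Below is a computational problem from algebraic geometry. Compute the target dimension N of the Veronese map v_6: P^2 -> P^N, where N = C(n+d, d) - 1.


The Veronese embedding v_d: P^n -> P^N maps each point to all
degree-d monomials in n+1 homogeneous coordinates.
N = C(n+d, d) - 1
N = C(2+6, 6) - 1
N = C(8, 6) - 1
C(8, 6) = 28
N = 28 - 1 = 27

27


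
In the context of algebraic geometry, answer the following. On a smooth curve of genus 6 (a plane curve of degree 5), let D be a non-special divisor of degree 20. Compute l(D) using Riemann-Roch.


First, compute the genus of a smooth plane curve of degree 5:
g = (d-1)(d-2)/2 = (5-1)(5-2)/2 = 6
For a non-special divisor D (i.e., h^1(D) = 0), Riemann-Roch gives:
l(D) = deg(D) - g + 1
Since deg(D) = 20 >= 2g - 1 = 11, D is non-special.
l(D) = 20 - 6 + 1 = 15

15


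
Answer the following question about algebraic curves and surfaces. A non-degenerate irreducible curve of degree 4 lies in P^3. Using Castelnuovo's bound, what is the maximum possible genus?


Castelnuovo's bound: write d - 1 = m(r-1) + epsilon with 0 <= epsilon < r-1.
d - 1 = 4 - 1 = 3
r - 1 = 3 - 1 = 2
3 = 1*2 + 1, so m = 1, epsilon = 1
pi(d, r) = m(m-1)(r-1)/2 + m*epsilon
= 1*0*2/2 + 1*1
= 0/2 + 1
= 0 + 1 = 1

1


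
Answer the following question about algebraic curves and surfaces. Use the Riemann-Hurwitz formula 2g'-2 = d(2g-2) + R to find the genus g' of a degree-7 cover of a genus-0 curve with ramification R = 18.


Riemann-Hurwitz formula: 2g' - 2 = d(2g - 2) + R
Given: d = 7, g = 0, R = 18
2g' - 2 = 7*(2*0 - 2) + 18
2g' - 2 = 7*(-2) + 18
2g' - 2 = -14 + 18 = 4
2g' = 6
g' = 3

3


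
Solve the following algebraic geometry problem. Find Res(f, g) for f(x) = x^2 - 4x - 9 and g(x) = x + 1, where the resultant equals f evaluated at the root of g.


For Res(f, x - c), we evaluate f at x = c.
f(-1) = (-1)^2 - 4*(-1) - 9
= 1 + 4 - 9
= 5 - 9 = -4
Res(f, g) = -4

-4


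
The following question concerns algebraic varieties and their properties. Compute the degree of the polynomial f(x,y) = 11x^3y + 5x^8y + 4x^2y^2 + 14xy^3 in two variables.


Examine each term for its total degree (sum of exponents).
  Term '11x^3y' has total degree 3+1 = 4.
  Term '5x^8y' has total degree 8+1 = 9.
  Term '4x^2y^2' has total degree 2+2 = 4.
  Term '14xy^3' has total degree 1+3 = 4.
The maximum total degree among all terms is 9.

9


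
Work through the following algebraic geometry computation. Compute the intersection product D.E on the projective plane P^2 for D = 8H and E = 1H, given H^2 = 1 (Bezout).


Using bilinearity of the intersection pairing on the projective plane P^2:
(aH).(bH) = ab * (H.H)
We have H^2 = 1 (Bezout).
D.E = (8H).(1H) = 8*1*1
= 8*1
= 8

8


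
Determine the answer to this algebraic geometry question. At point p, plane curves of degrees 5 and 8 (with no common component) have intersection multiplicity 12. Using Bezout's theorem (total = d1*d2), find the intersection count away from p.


By Bezout's theorem, the total intersection number is d1 * d2.
Total = 5 * 8 = 40
Intersection multiplicity at p = 12
Remaining intersections = 40 - 12 = 28

28


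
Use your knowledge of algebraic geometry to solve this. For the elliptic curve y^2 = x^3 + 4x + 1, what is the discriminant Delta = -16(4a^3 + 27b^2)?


Compute each component:
4a^3 = 4*4^3 = 4*64 = 256
27b^2 = 27*1^2 = 27*1 = 27
4a^3 + 27b^2 = 256 + 27 = 283
Delta = -16*283 = -4528

-4528


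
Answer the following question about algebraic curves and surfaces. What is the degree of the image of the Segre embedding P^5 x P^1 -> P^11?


The degree of the Segre variety P^5 x P^1 is C(m+n, m).
= C(6, 5)
= 6

6


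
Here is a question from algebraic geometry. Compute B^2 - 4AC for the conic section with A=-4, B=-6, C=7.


The discriminant of a conic Ax^2 + Bxy + Cy^2 + ... = 0 is B^2 - 4AC.
B^2 = (-6)^2 = 36
4AC = 4*(-4)*7 = -112
Discriminant = 36 + 112 = 148

148


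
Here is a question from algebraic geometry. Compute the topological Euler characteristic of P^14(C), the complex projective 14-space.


The complex projective space P^14 has one cell in each even real dimension 0, 2, ..., 28.
The cohomology groups are H^{2k}(P^14) = Z for k = 0,...,14, and 0 otherwise.
Euler characteristic = sum of Betti numbers = 1 per even-dimensional cohomology group.
chi(P^14) = 14 + 1 = 15

15


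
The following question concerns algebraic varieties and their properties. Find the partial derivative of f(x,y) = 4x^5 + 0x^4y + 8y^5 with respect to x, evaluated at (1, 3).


df/dx = 5*4*x^4 + 4*0*x^3*y
At (1,3): 5*4*1^4 + 4*0*1^3*3
= 20 + 0
= 20

20


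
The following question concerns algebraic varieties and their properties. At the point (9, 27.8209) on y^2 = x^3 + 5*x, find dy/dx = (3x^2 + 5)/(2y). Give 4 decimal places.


Using implicit differentiation of y^2 = x^3 + 5*x:
2y * dy/dx = 3x^2 + 5
dy/dx = (3x^2 + 5)/(2y)
Numerator: 3*9^2 + 5 = 248
Denominator: 2*27.8209 = 55.6418
dy/dx = 248/55.6418 = 4.4571

4.4571


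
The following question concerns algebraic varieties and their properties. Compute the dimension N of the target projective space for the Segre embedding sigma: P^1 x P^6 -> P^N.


The Segre embedding maps P^m x P^n into P^N via
all products of coordinates from each factor.
N = (m+1)(n+1) - 1
N = (1+1)(6+1) - 1
N = 2*7 - 1
N = 14 - 1 = 13

13


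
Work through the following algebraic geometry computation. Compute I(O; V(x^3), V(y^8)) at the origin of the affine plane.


The intersection multiplicity of V(x^a) and V(y^b) at the origin is:
I(O; V(x^3), V(y^8)) = dim_k(k[x,y]/(x^3, y^8))
A basis for k[x,y]/(x^3, y^8) is the set of monomials x^i * y^j
where 0 <= i < 3 and 0 <= j < 8.
The number of such monomials is 3 * 8 = 24

24


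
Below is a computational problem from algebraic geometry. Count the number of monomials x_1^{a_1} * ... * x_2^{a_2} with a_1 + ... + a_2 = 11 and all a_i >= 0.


The number of degree-11 monomials in 2 variables is C(d+n-1, n-1).
= C(11+2-1, 2-1) = C(12, 1)
= 12

12


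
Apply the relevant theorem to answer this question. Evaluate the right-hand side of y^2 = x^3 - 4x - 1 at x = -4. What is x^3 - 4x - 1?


Compute x^3 - 4x - 1 at x = -4:
x^3 = (-4)^3 = -64
(-4)*x = (-4)*(-4) = 16
Sum: -64 + 16 - 1 = -49

-49


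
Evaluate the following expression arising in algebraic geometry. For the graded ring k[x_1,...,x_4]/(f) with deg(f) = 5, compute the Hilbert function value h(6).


For R = k[x_1,...,x_n]/(f) with f homogeneous of degree e:
The Hilbert series is (1 - t^e)/(1 - t)^n.
So h(d) = C(d+n-1, n-1) - C(d-e+n-1, n-1) for d >= e.
With n=4, e=5, d=6:
C(6+4-1, 4-1) = C(9, 3) = 84
C(6-5+4-1, 4-1) = C(4, 3) = 4
h(6) = 84 - 4 = 80

80


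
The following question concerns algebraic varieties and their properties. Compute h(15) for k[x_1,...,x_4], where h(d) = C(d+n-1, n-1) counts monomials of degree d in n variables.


The Hilbert function for the polynomial ring in 4 variables is:
h(d) = C(d+n-1, n-1)
h(15) = C(15+4-1, 4-1) = C(18, 3)
= 18! / (3! * 15!)
= 816

816


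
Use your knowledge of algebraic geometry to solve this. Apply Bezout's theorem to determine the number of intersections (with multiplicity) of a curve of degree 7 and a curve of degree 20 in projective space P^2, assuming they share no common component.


Bezout's theorem states the intersection count equals the product of degrees.
Intersection count = 7 * 20 = 140

140


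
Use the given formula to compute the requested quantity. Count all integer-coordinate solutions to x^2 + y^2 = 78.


Systematically check integer values of x where x^2 <= 78.
For each valid x, check if 78 - x^2 is a perfect square.
Total integer solutions found: 0

0


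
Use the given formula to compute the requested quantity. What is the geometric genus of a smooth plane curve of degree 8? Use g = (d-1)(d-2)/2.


Using the genus formula for smooth plane curves:
g = (d-1)(d-2)/2
g = (8-1)(8-2)/2
g = 7*6/2
g = 42/2 = 21

21


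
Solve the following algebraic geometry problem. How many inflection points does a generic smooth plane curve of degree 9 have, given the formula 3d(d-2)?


For a general smooth plane curve C of degree d, the inflection points are
the intersection of C with its Hessian curve, which has degree 3(d-2).
By Bezout, the total intersection number is d * 3(d-2) = 9 * 21 = 189.
For a general curve every flex is ordinary, so each contributes
multiplicity 1 to C·Hess(C), and the number of distinct inflection
points is 3d(d-2).
Inflection points = 3*9*(9-2) = 3*9*7 = 189

189


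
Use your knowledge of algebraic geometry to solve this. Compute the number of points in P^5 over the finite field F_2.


P^5(F_2) has (q^(n+1) - 1)/(q - 1) points.
= 2^5 + 2^4 + 2^3 + 2^2 + 2^1 + 2^0
= 32 + 16 + 8 + 4 + 2 + 1
= 63

63


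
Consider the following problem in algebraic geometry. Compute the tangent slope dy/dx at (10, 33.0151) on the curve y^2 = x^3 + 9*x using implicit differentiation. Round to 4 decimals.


Using implicit differentiation of y^2 = x^3 + 9*x:
2y * dy/dx = 3x^2 + 9
dy/dx = (3x^2 + 9)/(2y)
Numerator: 3*10^2 + 9 = 309
Denominator: 2*33.0151 = 66.0302
dy/dx = 309/66.0302 = 4.6797

4.6797


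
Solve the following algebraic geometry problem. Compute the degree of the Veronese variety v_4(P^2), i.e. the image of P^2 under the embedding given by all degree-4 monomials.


The Veronese variety v_4(P^2) has degree d^r.
d^r = 4^2 = 16

16


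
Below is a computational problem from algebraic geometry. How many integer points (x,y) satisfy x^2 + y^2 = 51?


Systematically check integer values of x where x^2 <= 51.
For each valid x, check if 51 - x^2 is a perfect square.
Total integer solutions found: 0

0


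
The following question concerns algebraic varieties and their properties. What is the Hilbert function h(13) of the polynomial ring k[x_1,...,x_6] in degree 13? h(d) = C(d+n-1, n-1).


The Hilbert function for the polynomial ring in 6 variables is:
h(d) = C(d+n-1, n-1)
h(13) = C(13+6-1, 6-1) = C(18, 5)
= 18! / (5! * 13!)
= 8568

8568


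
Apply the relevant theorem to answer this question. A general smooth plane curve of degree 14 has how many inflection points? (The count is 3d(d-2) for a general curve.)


For a general smooth plane curve C of degree d, the inflection points are
the intersection of C with its Hessian curve, which has degree 3(d-2).
By Bezout, the total intersection number is d * 3(d-2) = 14 * 36 = 504.
For a general curve every flex is ordinary, so each contributes
multiplicity 1 to C·Hess(C), and the number of distinct inflection
points is 3d(d-2).
Inflection points = 3*14*(14-2) = 3*14*12 = 504

504


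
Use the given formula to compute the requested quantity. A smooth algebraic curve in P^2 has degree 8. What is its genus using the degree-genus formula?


Using the genus formula for smooth plane curves:
g = (d-1)(d-2)/2
g = (8-1)(8-2)/2
g = 7*6/2
g = 42/2 = 21

21


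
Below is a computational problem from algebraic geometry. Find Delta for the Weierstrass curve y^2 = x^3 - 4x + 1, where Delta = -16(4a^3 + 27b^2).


Compute each component:
4a^3 = 4*(-4)^3 = 4*(-64) = -256
27b^2 = 27*1^2 = 27*1 = 27
4a^3 + 27b^2 = -256 + 27 = -229
Delta = -16*(-229) = 3664

3664


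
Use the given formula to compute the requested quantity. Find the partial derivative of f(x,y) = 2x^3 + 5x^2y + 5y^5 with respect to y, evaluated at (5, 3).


df/dy = 5*x^2 + 5*5*y^4
At (5,3): 5*5^2 + 5*5*3^4
= 125 + 2025
= 2150

2150


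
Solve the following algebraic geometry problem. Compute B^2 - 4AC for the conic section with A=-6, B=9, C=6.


The discriminant of a conic Ax^2 + Bxy + Cy^2 + ... = 0 is B^2 - 4AC.
B^2 = 9^2 = 81
4AC = 4*(-6)*6 = -144
Discriminant = 81 + 144 = 225

225


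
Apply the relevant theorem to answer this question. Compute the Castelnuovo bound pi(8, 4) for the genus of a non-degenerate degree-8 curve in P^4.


Castelnuovo's bound: write d - 1 = m(r-1) + epsilon with 0 <= epsilon < r-1.
d - 1 = 8 - 1 = 7
r - 1 = 4 - 1 = 3
7 = 2*3 + 1, so m = 2, epsilon = 1
pi(d, r) = m(m-1)(r-1)/2 + m*epsilon
= 2*1*3/2 + 2*1
= 6/2 + 2
= 3 + 2 = 5

5


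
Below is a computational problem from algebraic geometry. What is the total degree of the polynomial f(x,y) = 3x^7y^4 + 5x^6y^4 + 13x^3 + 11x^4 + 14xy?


Examine each term for its total degree (sum of exponents).
  Term '3x^7y^4' has total degree 7+4 = 11.
  Term '5x^6y^4' has total degree 6+4 = 10.
  Term '13x^3' has total degree 3+0 = 3.
  Term '11x^4' has total degree 4+0 = 4.
  Term '14xy' has total degree 1+1 = 2.
The maximum total degree among all terms is 11.

11


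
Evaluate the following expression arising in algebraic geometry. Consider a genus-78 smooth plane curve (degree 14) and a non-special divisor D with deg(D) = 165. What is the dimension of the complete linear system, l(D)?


First, compute the genus of a smooth plane curve of degree 14:
g = (d-1)(d-2)/2 = (14-1)(14-2)/2 = 78
For a non-special divisor D (i.e., h^1(D) = 0), Riemann-Roch gives:
l(D) = deg(D) - g + 1
Since deg(D) = 165 >= 2g - 1 = 155, D is non-special.
l(D) = 165 - 78 + 1 = 88

88


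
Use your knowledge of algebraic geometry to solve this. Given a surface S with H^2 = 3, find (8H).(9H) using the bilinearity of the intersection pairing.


Using bilinearity of the intersection pairing on a surface S:
(aH).(bH) = ab * (H.H)
We have H^2 = 3.
D.E = (8H).(9H) = 8*9*3
= 72*3
= 216

216


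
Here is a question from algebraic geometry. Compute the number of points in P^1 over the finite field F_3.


P^1(F_3) has (q^(n+1) - 1)/(q - 1) points.
= 3^1 + 3^0
= 3 + 1
= 4

4


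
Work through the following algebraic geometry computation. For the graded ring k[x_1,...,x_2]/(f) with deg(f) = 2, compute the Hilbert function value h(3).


For R = k[x_1,...,x_n]/(f) with f homogeneous of degree e:
The Hilbert series is (1 - t^e)/(1 - t)^n.
So h(d) = C(d+n-1, n-1) - C(d-e+n-1, n-1) for d >= e.
With n=2, e=2, d=3:
C(3+2-1, 2-1) = C(4, 1) = 4
C(3-2+2-1, 2-1) = C(2, 1) = 2
h(3) = 4 - 2 = 2

2
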